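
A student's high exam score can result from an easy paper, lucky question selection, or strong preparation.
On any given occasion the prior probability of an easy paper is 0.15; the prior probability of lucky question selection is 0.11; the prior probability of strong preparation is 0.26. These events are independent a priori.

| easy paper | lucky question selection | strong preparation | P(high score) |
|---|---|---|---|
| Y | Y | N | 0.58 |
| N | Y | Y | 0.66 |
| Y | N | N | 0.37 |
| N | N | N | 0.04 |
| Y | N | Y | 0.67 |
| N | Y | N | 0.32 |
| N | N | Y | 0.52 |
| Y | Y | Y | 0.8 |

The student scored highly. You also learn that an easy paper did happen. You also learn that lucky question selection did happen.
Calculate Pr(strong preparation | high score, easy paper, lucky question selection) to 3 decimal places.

Pr(strong preparation | high score, easy paper, lucky question selection) ≈ 0.326

Sum P(high score|·) weighted by the priors over both values of strong preparation:
  P(high score | easy paper, lucky question selection) = 0.58·0.74 + 0.8·0.26
        = 0.429200 + 0.208000 = 0.637200
Keeping only the strong preparation-present terms gives 0.208000, so
  P(strong preparation | high score, easy paper, lucky question selection) = 0.208000 / 0.637200 ≈ 0.326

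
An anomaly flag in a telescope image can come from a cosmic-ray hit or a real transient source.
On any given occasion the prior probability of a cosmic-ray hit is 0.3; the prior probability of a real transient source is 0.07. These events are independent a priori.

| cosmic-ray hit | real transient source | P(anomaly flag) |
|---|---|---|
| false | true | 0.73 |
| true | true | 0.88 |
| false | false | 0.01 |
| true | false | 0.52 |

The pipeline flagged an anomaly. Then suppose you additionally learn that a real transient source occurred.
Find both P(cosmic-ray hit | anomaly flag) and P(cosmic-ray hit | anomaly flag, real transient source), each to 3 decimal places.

Enumerate the 4 (cosmic-ray hit, real transient source) configurations and weight by the priors:
  P(anomaly flag) = 0.01*0.7*0.93 + 0.73*0.7*0.07 + 0.52*0.3*0.93 + 0.88*0.3*0.07
        = 0.006510 + 0.035770 + 0.145080 + 0.018480 = 0.205840
Keeping only the cosmic-ray hit-present terms gives 0.163560, so
  P(cosmic-ray hit | anomaly flag) = 0.163560 / 0.205840 ≈ 0.795

With the extra evidence:
Numerator (weight on configurations with cosmic-ray hit): 0.88·0.3 = 0.264000
Denominator P(anomaly flag | real transient source): 0.73·0.7 + 0.88·0.3 = 0.775000
Posterior = 0.264000 / 0.775000 ≈ 0.341

P(cosmic-ray hit | anomaly flag) ≈ 0.795; P(cosmic-ray hit | anomaly flag, real transient source) ≈ 0.341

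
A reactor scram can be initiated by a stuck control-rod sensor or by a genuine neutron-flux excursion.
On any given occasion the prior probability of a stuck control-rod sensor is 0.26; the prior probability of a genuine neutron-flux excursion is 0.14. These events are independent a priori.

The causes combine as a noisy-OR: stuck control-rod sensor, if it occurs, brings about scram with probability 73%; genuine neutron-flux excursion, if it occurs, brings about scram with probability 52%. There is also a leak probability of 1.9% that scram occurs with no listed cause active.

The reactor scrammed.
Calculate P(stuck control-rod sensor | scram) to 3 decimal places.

P(stuck control-rod sensor | scram) ≈ 0.746

Under noisy-OR, P(scram | causes) = 1 − (1−0.019)·∏(1−qᵢ) over the active causes.
Weight on stuck control-rod sensor=true, given the evidence: 0.164375 + 0.031772 = 0.196147
Denominator P(scram): 0.019·0.74·0.86 + 0.52912·0.74·0.14 + 0.73513·0.26·0.86 + 0.872862·0.26·0.14 = 0.263056
P(stuck control-rod sensor | scram) = 0.196147/0.263056 ≈ 0.746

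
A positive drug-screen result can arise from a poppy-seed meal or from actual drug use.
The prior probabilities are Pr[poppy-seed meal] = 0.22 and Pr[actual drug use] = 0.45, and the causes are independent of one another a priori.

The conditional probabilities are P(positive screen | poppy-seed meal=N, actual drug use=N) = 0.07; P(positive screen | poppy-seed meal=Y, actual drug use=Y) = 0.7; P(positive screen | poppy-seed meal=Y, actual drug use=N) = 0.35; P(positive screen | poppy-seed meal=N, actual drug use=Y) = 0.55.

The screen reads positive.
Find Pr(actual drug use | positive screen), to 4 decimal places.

Pr(actual drug use | positive screen) ≈ 0.7838

Enumerate the 4 (poppy-seed meal, actual drug use) configurations and weight by the priors:
  P(positive screen) = 0.07·0.78·0.55 + 0.55·0.78·0.45 + 0.35·0.22·0.55 + 0.7·0.22·0.45
        = 0.030030 + 0.193050 + 0.042350 + 0.069300 = 0.334730
Configurations with actual drug use contribute 0.262350, so
  P(actual drug use | positive screen) = 0.262350 / 0.334730 ≈ 0.7838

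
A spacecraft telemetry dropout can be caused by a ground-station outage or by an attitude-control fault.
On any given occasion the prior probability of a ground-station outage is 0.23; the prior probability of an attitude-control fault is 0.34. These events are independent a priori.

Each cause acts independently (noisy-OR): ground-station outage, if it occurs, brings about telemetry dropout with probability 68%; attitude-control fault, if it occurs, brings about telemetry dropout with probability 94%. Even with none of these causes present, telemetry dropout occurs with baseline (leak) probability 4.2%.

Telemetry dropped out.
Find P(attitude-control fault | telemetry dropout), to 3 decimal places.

Under noisy-OR, P(telemetry dropout | causes) = 1 − (1−0.042)·∏(1−qᵢ) over the active causes.
P(telemetry dropout) = 0.042*0.77*0.66 + 0.94252*0.77*0.34 + 0.69344*0.23*0.66 + 0.981606*0.23*0.34 = 0.021344 + 0.246752 + 0.105264 + 0.076762 = 0.450122
Of this, 0.323514 comes from 0.246752 + 0.076762 (the attitude-control fault=true cases).
P(attitude-control fault | telemetry dropout) = 0.323514 / 0.450122 ≈ 0.719

P(attitude-control fault | telemetry dropout) ≈ 0.719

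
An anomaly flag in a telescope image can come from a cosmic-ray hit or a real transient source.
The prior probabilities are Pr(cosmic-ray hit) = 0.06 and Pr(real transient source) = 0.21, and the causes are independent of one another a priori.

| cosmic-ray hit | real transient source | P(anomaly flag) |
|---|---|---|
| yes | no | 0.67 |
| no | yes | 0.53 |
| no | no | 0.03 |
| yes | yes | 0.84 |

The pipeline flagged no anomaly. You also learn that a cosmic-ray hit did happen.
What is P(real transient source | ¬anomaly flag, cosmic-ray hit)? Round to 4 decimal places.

Numerator (weight on configurations with real transient source): 0.16·0.21 = 0.033600
Denominator P(¬anomaly flag | cosmic-ray hit): 0.33·0.79 + 0.16·0.21 = 0.294300
P(real transient source | ¬anomaly flag, cosmic-ray hit) = 0.033600/0.294300 ≈ 0.1142

P(real transient source | ¬anomaly flag, cosmic-ray hit) ≈ 0.1142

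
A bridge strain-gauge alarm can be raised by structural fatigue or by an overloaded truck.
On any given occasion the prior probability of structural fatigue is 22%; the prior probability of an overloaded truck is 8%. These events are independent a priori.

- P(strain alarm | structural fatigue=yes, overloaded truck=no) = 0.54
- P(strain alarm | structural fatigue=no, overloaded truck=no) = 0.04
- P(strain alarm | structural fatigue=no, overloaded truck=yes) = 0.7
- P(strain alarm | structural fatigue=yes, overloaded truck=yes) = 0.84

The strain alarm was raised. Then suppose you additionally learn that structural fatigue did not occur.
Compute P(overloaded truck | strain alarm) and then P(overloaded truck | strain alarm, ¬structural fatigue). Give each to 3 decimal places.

P(overloaded truck | strain alarm) ≈ 0.298; P(overloaded truck | strain alarm, ¬structural fatigue) ≈ 0.603

P(strain alarm) = 0.04*0.78*0.92 + 0.7*0.78*0.08 + 0.54*0.22*0.92 + 0.84*0.22*0.08 = 0.028704 + 0.043680 + 0.109296 + 0.014784 = 0.196464
Restricting to configurations with overloaded truck present: 0.043680 + 0.014784 = 0.058464.
Hence the posterior is 0.058464/0.196464 ≈ 0.298.

Now condition on the additional information:
Enumerate both values of overloaded truck and weight by the priors:
  P(strain alarm | ¬structural fatigue) = 0.04*0.92 + 0.7*0.08
        = 0.036800 + 0.056000 = 0.092800
The terms with overloaded truck present sum to 0.056000, so
  P(overloaded truck | strain alarm, ¬structural fatigue) = 0.056000 / 0.092800 ≈ 0.603
Ruling out structural fatigue raises the posterior on overloaded truck — the flip side of explaining away.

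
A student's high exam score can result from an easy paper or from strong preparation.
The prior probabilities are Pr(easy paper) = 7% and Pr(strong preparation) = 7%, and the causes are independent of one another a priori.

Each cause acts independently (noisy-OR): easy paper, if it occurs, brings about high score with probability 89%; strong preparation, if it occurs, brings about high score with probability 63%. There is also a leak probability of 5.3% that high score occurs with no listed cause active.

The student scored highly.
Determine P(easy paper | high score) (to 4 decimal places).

P(easy paper | high score) ≈ 0.4170

Under noisy-OR, P(high score | causes) = 1 − (1−0.053)·∏(1−qᵢ) over the active causes.
For the numerator, keep only easy paper=true terms: 0.058319 + 0.004711 = 0.063030
Denominator P(high score): 0.053·0.93·0.93 + 0.64961·0.93·0.07 + 0.89583·0.07·0.93 + 0.961457·0.07·0.07 = 0.151160
Posterior = 0.063030 / 0.151160 ≈ 0.4170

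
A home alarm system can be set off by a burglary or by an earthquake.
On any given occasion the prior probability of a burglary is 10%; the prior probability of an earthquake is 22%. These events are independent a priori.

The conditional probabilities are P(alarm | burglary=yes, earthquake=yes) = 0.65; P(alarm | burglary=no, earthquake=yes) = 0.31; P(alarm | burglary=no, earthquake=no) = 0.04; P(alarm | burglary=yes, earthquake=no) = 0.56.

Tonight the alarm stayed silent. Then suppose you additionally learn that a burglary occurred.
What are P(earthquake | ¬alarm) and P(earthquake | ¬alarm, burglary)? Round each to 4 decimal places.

P(earthquake | ¬alarm) ≈ 0.1693; P(earthquake | ¬alarm, burglary) ≈ 0.1832

P(¬alarm) = 0.96·0.9·0.78 + 0.69·0.9·0.22 + 0.44·0.1·0.78 + 0.35·0.1·0.22 = 0.673920 + 0.136620 + 0.034320 + 0.007700 = 0.852560
Of this, 0.144320 comes from 0.136620 + 0.007700 (the earthquake=true cases).
So P(earthquake | ¬alarm) = 0.144320/0.852560 ≈ 0.1693.

Now condition on the additional information:
By total probability over both values of earthquake:
  P(¬alarm | burglary) = 0.44×0.78 + 0.35×0.22
        = 0.343200 + 0.077000 = 0.420200
The terms with earthquake present sum to 0.077000, so
  P(earthquake | ¬alarm, burglary) = 0.077000 / 0.420200 ≈ 0.1832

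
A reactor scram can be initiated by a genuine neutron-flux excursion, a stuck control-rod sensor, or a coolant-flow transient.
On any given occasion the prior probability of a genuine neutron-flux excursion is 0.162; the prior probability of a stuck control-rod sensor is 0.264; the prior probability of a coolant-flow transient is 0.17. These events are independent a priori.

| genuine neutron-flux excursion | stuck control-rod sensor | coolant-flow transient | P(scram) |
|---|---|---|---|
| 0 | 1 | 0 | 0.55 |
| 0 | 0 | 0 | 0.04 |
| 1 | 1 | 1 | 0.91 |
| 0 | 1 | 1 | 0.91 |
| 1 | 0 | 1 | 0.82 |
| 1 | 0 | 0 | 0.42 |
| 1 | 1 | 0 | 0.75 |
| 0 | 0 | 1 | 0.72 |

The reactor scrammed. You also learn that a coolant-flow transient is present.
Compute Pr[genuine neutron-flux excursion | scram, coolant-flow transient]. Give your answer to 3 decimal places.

P(scram | coolant-flow transient) = 0.72*0.838*0.736 + 0.91*0.838*0.264 + 0.82*0.162*0.736 + 0.91*0.162*0.264 = 0.444073 + 0.201321 + 0.097770 + 0.038919 = 0.782083
Of this, 0.136689 comes from 0.097770 + 0.038919 (the genuine neutron-flux excursion=true cases).
P(genuine neutron-flux excursion | scram, coolant-flow transient) = 0.136689 / 0.782083 ≈ 0.175

Pr[genuine neutron-flux excursion | scram, coolant-flow transient] ≈ 0.175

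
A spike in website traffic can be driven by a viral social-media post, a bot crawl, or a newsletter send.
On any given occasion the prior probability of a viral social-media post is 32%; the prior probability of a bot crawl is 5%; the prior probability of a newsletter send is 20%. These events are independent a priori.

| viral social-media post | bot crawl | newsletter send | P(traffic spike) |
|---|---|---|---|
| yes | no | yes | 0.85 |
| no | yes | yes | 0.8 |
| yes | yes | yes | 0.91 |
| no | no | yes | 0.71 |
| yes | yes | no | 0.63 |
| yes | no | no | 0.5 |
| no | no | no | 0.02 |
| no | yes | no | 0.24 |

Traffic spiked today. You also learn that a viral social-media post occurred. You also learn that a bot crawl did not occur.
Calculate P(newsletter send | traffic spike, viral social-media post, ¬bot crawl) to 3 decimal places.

Sum P(traffic spike|·) weighted by the priors over both values of newsletter send:
  P(traffic spike | viral social-media post, ¬bot crawl) = 0.5×0.8 + 0.85×0.2
        = 0.400000 + 0.170000 = 0.570000
The terms with newsletter send present sum to 0.170000, so
  P(newsletter send | traffic spike, viral social-media post, ¬bot crawl) = 0.170000 / 0.570000 ≈ 0.298

P(newsletter send | traffic spike, viral social-media post, ¬bot crawl) ≈ 0.298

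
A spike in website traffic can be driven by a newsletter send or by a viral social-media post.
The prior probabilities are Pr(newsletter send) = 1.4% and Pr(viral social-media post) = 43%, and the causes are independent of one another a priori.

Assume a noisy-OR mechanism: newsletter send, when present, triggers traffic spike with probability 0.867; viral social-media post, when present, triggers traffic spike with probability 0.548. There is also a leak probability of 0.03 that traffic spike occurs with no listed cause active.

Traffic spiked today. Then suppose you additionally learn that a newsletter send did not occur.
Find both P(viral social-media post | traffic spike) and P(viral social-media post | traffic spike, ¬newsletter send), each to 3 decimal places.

P(viral social-media post | traffic spike) ≈ 0.911; P(viral social-media post | traffic spike, ¬newsletter send) ≈ 0.934

Under noisy-OR, P(traffic spike | causes) = 1 − (1−0.03)·∏(1−qᵢ) over the active causes.
By total probability over the 4 (newsletter send, viral social-media post) configurations:
  P(traffic spike) = 0.03*0.986*0.57 + 0.56156*0.986*0.43 + 0.87099*0.014*0.57 + 0.941687*0.014*0.43
        = 0.016861 + 0.238090 + 0.006951 + 0.005669 = 0.267571
Configurations with viral social-media post contribute 0.243759, so
  P(viral social-media post | traffic spike) = 0.243759 / 0.267571 ≈ 0.911

With the extra evidence:
P(traffic spike | ¬newsletter send) = 0.03*0.57 + 0.56156*0.43 = 0.017100 + 0.241471 = 0.258571
The viral social-media post-present share is 0.56156*0.43 = 0.241471.
Hence the posterior is 0.241471/0.258571 ≈ 0.934.
Ruling out newsletter send raises the posterior on viral social-media post — the flip side of explaining away.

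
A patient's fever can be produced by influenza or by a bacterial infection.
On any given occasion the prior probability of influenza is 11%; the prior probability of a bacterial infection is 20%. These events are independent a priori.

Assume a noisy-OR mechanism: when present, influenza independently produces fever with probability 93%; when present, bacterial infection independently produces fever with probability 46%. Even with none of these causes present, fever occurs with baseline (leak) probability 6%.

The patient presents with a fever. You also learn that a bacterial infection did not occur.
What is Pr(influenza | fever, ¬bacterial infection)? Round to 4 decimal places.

Pr(influenza | fever, ¬bacterial infection) ≈ 0.6580

Under noisy-OR, P(fever | causes) = 1 − (1−0.06)·∏(1−qᵢ) over the active causes.
P(fever | ¬bacterial infection) = 0.06·0.89 + 0.9342·0.11 = 0.053400 + 0.102762 = 0.156162
Restricting to configurations with influenza present: 0.9342·0.11 = 0.102762.
Hence the posterior is 0.102762/0.156162 ≈ 0.6580.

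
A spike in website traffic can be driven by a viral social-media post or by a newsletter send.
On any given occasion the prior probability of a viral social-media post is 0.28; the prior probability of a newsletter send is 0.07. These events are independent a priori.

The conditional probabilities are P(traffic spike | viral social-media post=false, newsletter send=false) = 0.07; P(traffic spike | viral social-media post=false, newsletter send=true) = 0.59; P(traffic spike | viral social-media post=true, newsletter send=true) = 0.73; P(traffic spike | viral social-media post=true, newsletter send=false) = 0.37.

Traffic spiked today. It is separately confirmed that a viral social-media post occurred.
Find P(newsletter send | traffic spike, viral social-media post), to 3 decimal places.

P(traffic spike | viral social-media post) = 0.37·0.93 + 0.73·0.07 = 0.344100 + 0.051100 = 0.395200
Of this, 0.051100 comes from 0.73·0.07 (the newsletter send=true cases).
So P(newsletter send | traffic spike, viral social-media post) = 0.051100/0.395200 ≈ 0.129.

P(newsletter send | traffic spike, viral social-media post) ≈ 0.129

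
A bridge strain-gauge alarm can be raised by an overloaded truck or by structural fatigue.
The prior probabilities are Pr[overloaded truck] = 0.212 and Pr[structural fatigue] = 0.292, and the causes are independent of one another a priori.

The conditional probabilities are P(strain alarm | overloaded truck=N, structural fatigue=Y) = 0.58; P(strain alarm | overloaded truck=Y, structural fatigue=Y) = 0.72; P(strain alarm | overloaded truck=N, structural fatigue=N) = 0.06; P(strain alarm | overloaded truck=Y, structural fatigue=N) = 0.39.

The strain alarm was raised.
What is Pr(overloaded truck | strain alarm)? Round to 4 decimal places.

Pr(overloaded truck | strain alarm) ≈ 0.3818

P(strain alarm) = 0.06×0.788×0.708 + 0.58×0.788×0.292 + 0.39×0.212×0.708 + 0.72×0.212×0.292 = 0.033474 + 0.133456 + 0.058537 + 0.044571 = 0.270038
The overloaded truck-present share is 0.058537 + 0.044571 = 0.103108.
P(overloaded truck | strain alarm) = 0.103108 / 0.270038 ≈ 0.3818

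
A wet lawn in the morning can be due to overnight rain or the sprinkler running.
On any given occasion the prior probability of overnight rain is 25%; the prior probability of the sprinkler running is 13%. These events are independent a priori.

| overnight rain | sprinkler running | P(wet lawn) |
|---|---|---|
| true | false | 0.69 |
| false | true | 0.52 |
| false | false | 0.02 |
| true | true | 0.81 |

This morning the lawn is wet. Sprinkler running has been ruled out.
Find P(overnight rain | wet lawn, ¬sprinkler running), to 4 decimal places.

Weight on overnight rain=true, given the evidence: 0.69×0.25 = 0.172500
The normalizing constant is 0.02×0.75 + 0.69×0.25 = 0.187500
Posterior = 0.172500 / 0.187500 ≈ 0.9200

P(overnight rain | wet lawn, ¬sprinkler running) ≈ 0.9200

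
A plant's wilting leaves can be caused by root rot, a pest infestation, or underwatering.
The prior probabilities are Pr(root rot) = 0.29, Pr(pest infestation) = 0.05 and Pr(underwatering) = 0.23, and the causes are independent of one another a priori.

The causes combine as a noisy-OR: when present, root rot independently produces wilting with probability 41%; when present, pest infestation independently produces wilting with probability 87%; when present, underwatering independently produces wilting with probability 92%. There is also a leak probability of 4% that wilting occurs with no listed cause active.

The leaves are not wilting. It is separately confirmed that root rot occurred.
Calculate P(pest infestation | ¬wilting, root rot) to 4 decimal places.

P(pest infestation | ¬wilting, root rot) ≈ 0.0068

Under noisy-OR, P(wilting | causes) = 1 − (1−0.04)·∏(1−qᵢ) over the active causes.
P(¬wilting | root rot) = 0.5664*0.95*0.77 + 0.045312*0.95*0.23 + 0.073632*0.05*0.77 + 0.005891*0.05*0.23 = 0.414322 + 0.009901 + 0.002835 + 0.000068 = 0.427126
Restricting to configurations with pest infestation present: 0.002835 + 0.000068 = 0.002903.
Hence the posterior is 0.002903/0.427126 ≈ 0.0068.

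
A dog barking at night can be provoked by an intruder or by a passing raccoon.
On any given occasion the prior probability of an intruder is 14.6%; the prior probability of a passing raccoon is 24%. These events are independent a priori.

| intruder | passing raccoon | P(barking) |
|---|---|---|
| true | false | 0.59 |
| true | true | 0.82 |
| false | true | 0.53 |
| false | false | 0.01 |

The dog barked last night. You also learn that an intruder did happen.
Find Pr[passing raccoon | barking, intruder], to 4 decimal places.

For the numerator, keep only passing raccoon=true terms: 0.82*0.24 = 0.196800
The normalizing constant is 0.59*0.76 + 0.82*0.24 = 0.645200
Posterior = 0.196800 / 0.645200 ≈ 0.3050

Pr[passing raccoon | barking, intruder] ≈ 0.3050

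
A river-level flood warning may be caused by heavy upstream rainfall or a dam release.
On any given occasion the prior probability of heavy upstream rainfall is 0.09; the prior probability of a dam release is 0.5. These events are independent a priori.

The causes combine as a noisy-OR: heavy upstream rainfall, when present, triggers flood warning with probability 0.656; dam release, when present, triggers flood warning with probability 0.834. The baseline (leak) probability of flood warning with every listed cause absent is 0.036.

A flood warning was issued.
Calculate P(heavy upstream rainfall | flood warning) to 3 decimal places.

P(heavy upstream rainfall | flood warning) ≈ 0.154

Under noisy-OR, P(flood warning | causes) = 1 − (1−0.036)·∏(1−qᵢ) over the active causes.
Enumerate the 4 (heavy upstream rainfall, dam release) configurations and weight by the priors:
  P(flood warning) = 0.036×0.91×0.5 + 0.839976×0.91×0.5 + 0.668384×0.09×0.5 + 0.944952×0.09×0.5
        = 0.016380 + 0.382189 + 0.030077 + 0.042523 = 0.471169
The terms with heavy upstream rainfall present sum to 0.072600, so
  P(heavy upstream rainfall | flood warning) = 0.072600 / 0.471169 ≈ 0.154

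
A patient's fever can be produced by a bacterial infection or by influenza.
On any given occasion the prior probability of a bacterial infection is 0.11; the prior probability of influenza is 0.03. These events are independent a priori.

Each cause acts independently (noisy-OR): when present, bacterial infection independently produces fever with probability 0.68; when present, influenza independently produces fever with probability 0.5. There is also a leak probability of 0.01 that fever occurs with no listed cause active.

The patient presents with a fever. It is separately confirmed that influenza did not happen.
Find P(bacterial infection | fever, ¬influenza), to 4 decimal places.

P(bacterial infection | fever, ¬influenza) ≈ 0.8941

Under noisy-OR, P(fever | causes) = 1 − (1−0.01)·∏(1−qᵢ) over the active causes.
Sum P(fever|·) weighted by the priors over both values of bacterial infection:
  P(fever | ¬influenza) = 0.01*0.89 + 0.6832*0.11
        = 0.008900 + 0.075152 = 0.084052
Configurations with bacterial infection contribute 0.075152, so
  P(bacterial infection | fever, ¬influenza) = 0.075152 / 0.084052 ≈ 0.8941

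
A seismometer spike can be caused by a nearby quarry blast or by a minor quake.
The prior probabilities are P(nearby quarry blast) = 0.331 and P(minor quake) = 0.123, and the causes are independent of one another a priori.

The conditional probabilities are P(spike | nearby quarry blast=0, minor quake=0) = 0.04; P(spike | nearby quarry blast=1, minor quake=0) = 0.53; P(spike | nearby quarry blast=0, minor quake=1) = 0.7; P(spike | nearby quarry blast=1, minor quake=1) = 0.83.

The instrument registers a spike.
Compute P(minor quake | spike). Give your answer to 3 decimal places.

For the numerator, keep only minor quake=true terms: 0.057601 + 0.033792 = 0.091393
Denominator P(spike): 0.04*0.669*0.877 + 0.7*0.669*0.123 + 0.53*0.331*0.877 + 0.83*0.331*0.123 = 0.268714
P(minor quake | spike) = 0.091393/0.268714 ≈ 0.340

P(minor quake | spike) ≈ 0.340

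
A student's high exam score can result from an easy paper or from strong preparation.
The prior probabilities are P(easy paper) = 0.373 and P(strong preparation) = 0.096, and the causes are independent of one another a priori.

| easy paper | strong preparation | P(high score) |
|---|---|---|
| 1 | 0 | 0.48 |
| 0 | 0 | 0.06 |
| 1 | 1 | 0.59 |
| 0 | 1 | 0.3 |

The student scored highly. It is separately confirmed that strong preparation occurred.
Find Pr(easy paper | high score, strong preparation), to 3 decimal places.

Enumerate both values of easy paper and weight by the priors:
  P(high score | strong preparation) = 0.3*0.627 + 0.59*0.373
        = 0.188100 + 0.220070 = 0.408170
The terms with easy paper present sum to 0.220070, so
  P(easy paper | high score, strong preparation) = 0.220070 / 0.408170 ≈ 0.539

Pr(easy paper | high score, strong preparation) ≈ 0.539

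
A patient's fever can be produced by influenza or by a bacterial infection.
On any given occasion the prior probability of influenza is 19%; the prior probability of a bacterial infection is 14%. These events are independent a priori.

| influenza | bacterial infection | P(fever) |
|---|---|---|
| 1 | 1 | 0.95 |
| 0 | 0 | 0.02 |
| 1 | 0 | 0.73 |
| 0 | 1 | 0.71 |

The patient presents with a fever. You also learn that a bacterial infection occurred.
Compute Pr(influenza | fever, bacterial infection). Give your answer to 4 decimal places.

Sum P(fever|·) weighted by the priors over both values of influenza:
  P(fever | bacterial infection) = 0.71·0.81 + 0.95·0.19
        = 0.575100 + 0.180500 = 0.755600
The terms with influenza present sum to 0.180500, so
  P(influenza | fever, bacterial infection) = 0.180500 / 0.755600 ≈ 0.2389

Pr(influenza | fever, bacterial infection) ≈ 0.2389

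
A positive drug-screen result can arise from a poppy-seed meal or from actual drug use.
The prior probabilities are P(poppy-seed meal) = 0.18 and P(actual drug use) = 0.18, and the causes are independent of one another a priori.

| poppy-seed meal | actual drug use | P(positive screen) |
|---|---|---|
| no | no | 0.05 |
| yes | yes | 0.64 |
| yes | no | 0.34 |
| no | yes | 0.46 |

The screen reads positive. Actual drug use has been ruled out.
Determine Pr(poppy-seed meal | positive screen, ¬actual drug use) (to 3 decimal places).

Sum P(positive screen|·) weighted by the priors over both values of poppy-seed meal:
  P(positive screen | ¬actual drug use) = 0.05×0.82 + 0.34×0.18
        = 0.041000 + 0.061200 = 0.102200
The terms with poppy-seed meal present sum to 0.061200, so
  P(poppy-seed meal | positive screen, ¬actual drug use) = 0.061200 / 0.102200 ≈ 0.599

Pr(poppy-seed meal | positive screen, ¬actual drug use) ≈ 0.599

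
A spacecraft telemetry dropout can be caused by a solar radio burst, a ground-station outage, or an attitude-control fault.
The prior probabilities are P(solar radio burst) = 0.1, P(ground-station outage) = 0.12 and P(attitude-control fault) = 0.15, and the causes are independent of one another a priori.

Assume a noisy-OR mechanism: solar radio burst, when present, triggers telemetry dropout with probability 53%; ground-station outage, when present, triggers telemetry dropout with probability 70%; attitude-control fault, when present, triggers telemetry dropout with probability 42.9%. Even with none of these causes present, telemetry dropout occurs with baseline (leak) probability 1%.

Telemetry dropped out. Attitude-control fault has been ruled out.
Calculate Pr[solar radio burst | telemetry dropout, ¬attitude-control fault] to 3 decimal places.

Pr[solar radio burst | telemetry dropout, ¬attitude-control fault] ≈ 0.406

Under noisy-OR, P(telemetry dropout | causes) = 1 − (1−0.01)·∏(1−qᵢ) over the active causes.
P(telemetry dropout | ¬attitude-control fault) = 0.01×0.9×0.88 + 0.703×0.9×0.12 + 0.5347×0.1×0.88 + 0.86041×0.1×0.12 = 0.007920 + 0.075924 + 0.047054 + 0.010325 = 0.141223
The solar radio burst-present share is 0.047054 + 0.010325 = 0.057379.
So P(solar radio burst | telemetry dropout, ¬attitude-control fault) = 0.057379/0.141223 ≈ 0.406.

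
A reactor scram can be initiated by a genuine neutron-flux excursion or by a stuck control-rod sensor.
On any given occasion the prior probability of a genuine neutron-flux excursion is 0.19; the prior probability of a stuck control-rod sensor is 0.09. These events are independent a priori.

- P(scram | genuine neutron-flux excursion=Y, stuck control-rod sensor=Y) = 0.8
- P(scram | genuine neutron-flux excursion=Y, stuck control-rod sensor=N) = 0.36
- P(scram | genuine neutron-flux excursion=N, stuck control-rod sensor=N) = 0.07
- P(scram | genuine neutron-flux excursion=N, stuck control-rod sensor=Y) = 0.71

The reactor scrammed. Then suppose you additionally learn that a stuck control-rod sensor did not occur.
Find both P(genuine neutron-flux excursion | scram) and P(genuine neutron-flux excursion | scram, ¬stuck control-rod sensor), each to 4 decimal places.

P(genuine neutron-flux excursion | scram) ≈ 0.4235; P(genuine neutron-flux excursion | scram, ¬stuck control-rod sensor) ≈ 0.5468

P(scram) = 0.07×0.81×0.91 + 0.71×0.81×0.09 + 0.36×0.19×0.91 + 0.8×0.19×0.09 = 0.051597 + 0.051759 + 0.062244 + 0.013680 = 0.179280
Restricting to configurations with genuine neutron-flux excursion present: 0.062244 + 0.013680 = 0.075924.
So P(genuine neutron-flux excursion | scram) = 0.075924/0.179280 ≈ 0.4235.

With the extra evidence:
P(scram | ¬stuck control-rod sensor) = 0.07*0.81 + 0.36*0.19 = 0.056700 + 0.068400 = 0.125100
Of this, 0.068400 comes from 0.36*0.19 (the genuine neutron-flux excursion=true cases).
P(genuine neutron-flux excursion | scram, ¬stuck control-rod sensor) = 0.068400 / 0.125100 ≈ 0.5468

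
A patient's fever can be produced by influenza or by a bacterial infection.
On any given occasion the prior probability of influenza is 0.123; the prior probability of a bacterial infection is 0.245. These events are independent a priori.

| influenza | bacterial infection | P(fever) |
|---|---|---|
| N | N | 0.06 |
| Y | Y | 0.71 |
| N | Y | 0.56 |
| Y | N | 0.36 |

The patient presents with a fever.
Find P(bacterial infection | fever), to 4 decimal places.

P(bacterial infection | fever) ≈ 0.6595

P(fever) = 0.06*0.877*0.755 + 0.56*0.877*0.245 + 0.36*0.123*0.755 + 0.71*0.123*0.245 = 0.039728 + 0.120324 + 0.033431 + 0.021396 = 0.214879
Restricting to configurations with bacterial infection present: 0.120324 + 0.021396 = 0.141720.
P(bacterial infection | fever) = 0.141720 / 0.214879 ≈ 0.6595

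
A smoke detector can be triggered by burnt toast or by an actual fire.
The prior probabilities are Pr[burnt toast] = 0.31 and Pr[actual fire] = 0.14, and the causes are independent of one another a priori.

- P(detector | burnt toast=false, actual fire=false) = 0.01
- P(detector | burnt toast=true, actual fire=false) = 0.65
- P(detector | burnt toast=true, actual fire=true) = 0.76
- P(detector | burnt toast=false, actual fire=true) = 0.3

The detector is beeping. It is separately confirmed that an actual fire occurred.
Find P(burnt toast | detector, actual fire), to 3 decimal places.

P(detector | actual fire) = 0.3×0.69 + 0.76×0.31 = 0.207000 + 0.235600 = 0.442600
Of this, 0.235600 comes from 0.76×0.31 (the burnt toast=true cases).
P(burnt toast | detector, actual fire) = 0.235600 / 0.442600 ≈ 0.532

P(burnt toast | detector, actual fire) ≈ 0.532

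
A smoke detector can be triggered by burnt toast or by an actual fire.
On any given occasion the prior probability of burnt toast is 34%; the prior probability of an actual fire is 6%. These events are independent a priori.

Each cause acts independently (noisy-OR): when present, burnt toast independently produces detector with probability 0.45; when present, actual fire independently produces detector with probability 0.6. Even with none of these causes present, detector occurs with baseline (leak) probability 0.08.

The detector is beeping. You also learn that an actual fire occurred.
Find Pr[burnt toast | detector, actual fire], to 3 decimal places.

Under noisy-OR, P(detector | causes) = 1 − (1−0.08)·∏(1−qᵢ) over the active causes.
Enumerate both values of burnt toast and weight by the priors:
  P(detector | actual fire) = 0.632*0.66 + 0.7976*0.34
        = 0.417120 + 0.271184 = 0.688304
The terms with burnt toast present sum to 0.271184, so
  P(burnt toast | detector, actual fire) = 0.271184 / 0.688304 ≈ 0.394

Pr[burnt toast | detector, actual fire] ≈ 0.394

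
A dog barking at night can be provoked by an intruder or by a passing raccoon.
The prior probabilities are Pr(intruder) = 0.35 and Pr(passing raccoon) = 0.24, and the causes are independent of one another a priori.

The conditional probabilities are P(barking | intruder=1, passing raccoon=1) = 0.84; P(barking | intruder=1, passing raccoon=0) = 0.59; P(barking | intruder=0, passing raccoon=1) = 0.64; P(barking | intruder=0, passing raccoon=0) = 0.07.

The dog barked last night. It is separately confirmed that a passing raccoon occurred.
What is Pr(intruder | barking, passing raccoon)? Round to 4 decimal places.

Pr(intruder | barking, passing raccoon) ≈ 0.4141

For the numerator, keep only intruder=true terms: 0.84*0.35 = 0.294000
The normalizing constant is 0.64*0.65 + 0.84*0.35 = 0.710000
Posterior = 0.294000 / 0.710000 ≈ 0.4141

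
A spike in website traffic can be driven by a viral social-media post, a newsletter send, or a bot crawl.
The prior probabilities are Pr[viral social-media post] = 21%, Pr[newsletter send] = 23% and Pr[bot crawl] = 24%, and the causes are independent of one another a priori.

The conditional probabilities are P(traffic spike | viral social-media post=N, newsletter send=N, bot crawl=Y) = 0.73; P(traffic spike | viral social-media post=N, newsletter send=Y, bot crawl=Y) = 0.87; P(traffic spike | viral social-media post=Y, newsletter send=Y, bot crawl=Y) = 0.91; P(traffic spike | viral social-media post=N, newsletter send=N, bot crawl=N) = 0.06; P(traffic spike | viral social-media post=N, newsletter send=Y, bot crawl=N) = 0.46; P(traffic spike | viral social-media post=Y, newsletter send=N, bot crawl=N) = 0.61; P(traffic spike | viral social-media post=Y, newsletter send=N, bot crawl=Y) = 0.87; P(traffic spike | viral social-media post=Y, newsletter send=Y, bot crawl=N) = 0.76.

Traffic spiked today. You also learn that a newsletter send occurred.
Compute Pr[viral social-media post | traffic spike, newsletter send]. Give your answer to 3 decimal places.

Sum P(traffic spike|·) weighted by the priors over the 4 (viral social-media post, bot crawl) configurations:
  P(traffic spike | newsletter send) = 0.46×0.79×0.76 + 0.87×0.79×0.24 + 0.76×0.21×0.76 + 0.91×0.21×0.24
        = 0.276184 + 0.164952 + 0.121296 + 0.045864 = 0.608296
Keeping only the viral social-media post-present terms gives 0.167160, so
  P(viral social-media post | traffic spike, newsletter send) = 0.167160 / 0.608296 ≈ 0.275

Pr[viral social-media post | traffic spike, newsletter send] ≈ 0.275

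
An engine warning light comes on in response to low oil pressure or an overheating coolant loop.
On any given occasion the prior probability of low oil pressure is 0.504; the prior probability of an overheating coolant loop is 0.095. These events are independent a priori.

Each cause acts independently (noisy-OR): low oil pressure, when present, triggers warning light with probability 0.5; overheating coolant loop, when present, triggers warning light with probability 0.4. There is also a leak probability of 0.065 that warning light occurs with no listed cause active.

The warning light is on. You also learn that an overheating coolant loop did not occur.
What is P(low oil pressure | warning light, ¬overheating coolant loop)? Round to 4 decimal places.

P(low oil pressure | warning light, ¬overheating coolant loop) ≈ 0.8928

Under noisy-OR, P(warning light | causes) = 1 − (1−0.065)·∏(1−qᵢ) over the active causes.
By total probability over both values of low oil pressure:
  P(warning light | ¬overheating coolant loop) = 0.065*0.496 + 0.5325*0.504
        = 0.032240 + 0.268380 = 0.300620
Keeping only the low oil pressure-present terms gives 0.268380, so
  P(low oil pressure | warning light, ¬overheating coolant loop) = 0.268380 / 0.300620 ≈ 0.8928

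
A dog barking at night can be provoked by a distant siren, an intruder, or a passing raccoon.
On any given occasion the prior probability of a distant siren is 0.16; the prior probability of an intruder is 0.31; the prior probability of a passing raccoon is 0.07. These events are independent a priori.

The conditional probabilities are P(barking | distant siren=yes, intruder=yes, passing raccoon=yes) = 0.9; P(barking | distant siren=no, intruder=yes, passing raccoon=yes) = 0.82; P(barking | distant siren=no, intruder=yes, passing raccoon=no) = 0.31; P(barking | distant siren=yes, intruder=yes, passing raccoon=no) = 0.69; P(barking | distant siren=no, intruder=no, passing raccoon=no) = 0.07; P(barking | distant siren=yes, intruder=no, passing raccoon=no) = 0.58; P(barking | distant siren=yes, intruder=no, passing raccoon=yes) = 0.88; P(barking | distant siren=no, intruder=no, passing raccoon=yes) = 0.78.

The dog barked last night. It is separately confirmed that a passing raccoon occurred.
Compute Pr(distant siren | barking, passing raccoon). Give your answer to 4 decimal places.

Pr(distant siren | barking, passing raccoon) ≈ 0.1756

By total probability over the 4 (distant siren, intruder) configurations:
  P(barking | passing raccoon) = 0.78×0.84×0.69 + 0.82×0.84×0.31 + 0.88×0.16×0.69 + 0.9×0.16×0.31
        = 0.452088 + 0.213528 + 0.097152 + 0.044640 = 0.807408
Keeping only the distant siren-present terms gives 0.141792, so
  P(distant siren | barking, passing raccoon) = 0.141792 / 0.807408 ≈ 0.1756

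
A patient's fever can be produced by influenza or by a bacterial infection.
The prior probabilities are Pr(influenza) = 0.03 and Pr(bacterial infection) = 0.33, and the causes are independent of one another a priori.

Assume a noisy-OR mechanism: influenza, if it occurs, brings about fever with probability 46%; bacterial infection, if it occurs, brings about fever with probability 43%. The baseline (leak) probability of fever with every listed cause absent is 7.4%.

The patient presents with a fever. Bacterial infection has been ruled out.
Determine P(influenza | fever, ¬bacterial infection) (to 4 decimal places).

Under noisy-OR, P(fever | causes) = 1 − (1−0.074)·∏(1−qᵢ) over the active causes.
Weight on influenza=true, given the evidence: 0.49996*0.03 = 0.014999
Normalizer over all consistent configurations: 0.074*0.97 + 0.49996*0.03 = 0.086779
P(influenza | fever, ¬bacterial infection) = 0.014999/0.086779 ≈ 0.1728

P(influenza | fever, ¬bacterial infection) ≈ 0.1728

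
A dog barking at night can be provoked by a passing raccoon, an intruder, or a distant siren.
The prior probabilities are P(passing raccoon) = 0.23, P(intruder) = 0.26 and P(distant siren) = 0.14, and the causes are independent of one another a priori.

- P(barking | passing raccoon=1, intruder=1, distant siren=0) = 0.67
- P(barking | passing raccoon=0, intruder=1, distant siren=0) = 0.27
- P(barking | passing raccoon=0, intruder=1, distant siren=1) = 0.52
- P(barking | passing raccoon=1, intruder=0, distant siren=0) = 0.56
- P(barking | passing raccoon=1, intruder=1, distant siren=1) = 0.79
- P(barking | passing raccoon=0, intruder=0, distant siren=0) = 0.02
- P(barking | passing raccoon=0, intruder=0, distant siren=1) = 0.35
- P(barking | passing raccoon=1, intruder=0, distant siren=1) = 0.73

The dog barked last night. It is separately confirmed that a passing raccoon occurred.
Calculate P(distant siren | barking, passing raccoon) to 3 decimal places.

P(barking | passing raccoon) = 0.56*0.74*0.86 + 0.73*0.74*0.14 + 0.67*0.26*0.86 + 0.79*0.26*0.14 = 0.356384 + 0.075628 + 0.149812 + 0.028756 = 0.610580
Of this, 0.104384 comes from 0.075628 + 0.028756 (the distant siren=true cases).
Hence the posterior is 0.104384/0.610580 ≈ 0.171.

P(distant siren | barking, passing raccoon) ≈ 0.171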